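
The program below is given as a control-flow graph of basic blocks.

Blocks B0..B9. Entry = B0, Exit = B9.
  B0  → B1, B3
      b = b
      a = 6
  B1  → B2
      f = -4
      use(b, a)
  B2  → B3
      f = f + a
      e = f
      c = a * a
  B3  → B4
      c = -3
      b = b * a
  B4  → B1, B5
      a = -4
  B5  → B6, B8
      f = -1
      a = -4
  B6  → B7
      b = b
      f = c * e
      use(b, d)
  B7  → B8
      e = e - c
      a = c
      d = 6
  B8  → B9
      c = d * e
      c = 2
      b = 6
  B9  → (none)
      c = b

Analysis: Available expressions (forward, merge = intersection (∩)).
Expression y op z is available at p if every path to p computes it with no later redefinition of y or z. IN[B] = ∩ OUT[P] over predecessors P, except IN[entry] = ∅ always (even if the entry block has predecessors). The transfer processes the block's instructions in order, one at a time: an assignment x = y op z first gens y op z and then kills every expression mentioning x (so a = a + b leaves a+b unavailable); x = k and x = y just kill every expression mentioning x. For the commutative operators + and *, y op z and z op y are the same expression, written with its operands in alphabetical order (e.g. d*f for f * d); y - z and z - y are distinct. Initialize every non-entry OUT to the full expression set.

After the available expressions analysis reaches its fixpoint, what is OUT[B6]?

Converged values:
  B0: | IN={} | OUT={}
  B1: | IN={} | OUT={}
  B2: | IN={} | OUT={a*a}
  B3: | IN={} | OUT={}
  B4: | IN={} | OUT={}
  B5: | IN={} | OUT={}
  B6: | IN={} | OUT={c*e}
  B7: | IN={c*e} | OUT={}
  B8: | IN={} | OUT={d*e}
  B9: | IN={d*e} | OUT={d*e}

Merge at B6: IN[B6] = OUT[B5] = {}
Applying B6's transfer function to that IN value gives OUT[B6] (row B6 above).

Answer: {c*e}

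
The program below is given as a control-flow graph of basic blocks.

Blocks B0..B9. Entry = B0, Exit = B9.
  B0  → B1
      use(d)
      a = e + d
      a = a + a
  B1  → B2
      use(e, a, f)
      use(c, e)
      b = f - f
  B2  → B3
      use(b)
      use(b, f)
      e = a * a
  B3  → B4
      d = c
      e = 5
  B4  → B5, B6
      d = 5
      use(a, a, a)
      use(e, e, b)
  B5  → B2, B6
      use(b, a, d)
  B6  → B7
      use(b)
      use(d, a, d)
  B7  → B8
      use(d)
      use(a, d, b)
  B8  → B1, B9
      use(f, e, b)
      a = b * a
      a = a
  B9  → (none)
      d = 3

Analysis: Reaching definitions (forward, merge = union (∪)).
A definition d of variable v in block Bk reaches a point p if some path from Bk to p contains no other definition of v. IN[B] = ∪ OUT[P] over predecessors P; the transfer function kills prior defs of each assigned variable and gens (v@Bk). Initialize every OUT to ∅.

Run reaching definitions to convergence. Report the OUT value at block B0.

Answer: {a@B0}

Derivation:
Per-block solution:
  B0: | IN={} | OUT={a@B0}
  B1: | IN={a@B0, a@B8, b@B1, d@B4, e@B3} | OUT={a@B0, a@B8, b@B1, d@B4, e@B3}
  B2: | IN={a@B0, a@B8, b@B1, d@B4, e@B3} | OUT={a@B0, a@B8, b@B1, d@B4, e@B2}
  B3: | IN={a@B0, a@B8, b@B1, d@B4, e@B2} | OUT={a@B0, a@B8, b@B1, d@B3, e@B3}
  B4: | IN={a@B0, a@B8, b@B1, d@B3, e@B3} | OUT={a@B0, a@B8, b@B1, d@B4, e@B3}
  B5: | IN={a@B0, a@B8, b@B1, d@B4, e@B3} | OUT={a@B0, a@B8, b@B1, d@B4, e@B3}
  B6: | IN={a@B0, a@B8, b@B1, d@B4, e@B3} | OUT={a@B0, a@B8, b@B1, d@B4, e@B3}
  B7: | IN={a@B0, a@B8, b@B1, d@B4, e@B3} | OUT={a@B0, a@B8, b@B1, d@B4, e@B3}
  B8: | IN={a@B0, a@B8, b@B1, d@B4, e@B3} | OUT={a@B8, b@B1, d@B4, e@B3}
  B9: | IN={a@B8, b@B1, d@B4, e@B3} | OUT={a@B8, b@B1, d@B9, e@B3}

B0 is the boundary node: IN[B0] = {}
Applying B0's transfer function to that IN value gives OUT[B0] (row B0 above).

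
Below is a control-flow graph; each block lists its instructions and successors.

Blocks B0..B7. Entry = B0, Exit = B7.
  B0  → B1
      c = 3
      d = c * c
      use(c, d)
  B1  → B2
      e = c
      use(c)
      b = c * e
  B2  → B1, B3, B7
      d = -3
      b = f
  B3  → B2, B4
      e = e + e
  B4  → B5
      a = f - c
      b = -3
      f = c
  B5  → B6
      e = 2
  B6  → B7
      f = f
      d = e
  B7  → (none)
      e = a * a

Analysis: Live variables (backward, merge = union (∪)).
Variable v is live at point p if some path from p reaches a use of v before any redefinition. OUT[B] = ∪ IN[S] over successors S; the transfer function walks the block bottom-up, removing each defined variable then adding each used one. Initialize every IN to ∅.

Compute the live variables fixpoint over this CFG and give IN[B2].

Answer: {a, c, e, f}

Working:
Fixpoint table:
  B0:   IN={a, f}   OUT={a, c, f}
  B1:   IN={a, c, f}   OUT={a, c, e, f}
  B2:   IN={a, c, e, f}   OUT={a, c, e, f}
  B3:   IN={a, c, e, f}   OUT={a, c, e, f}
  B4:   IN={c, f}   OUT={a, f}
  B5:   IN={a, f}   OUT={a, e, f}
  B6:   IN={a, e, f}   OUT={a}
  B7:   IN={a}   OUT={}

Merge at B2: OUT[B2] = IN[B1] ⊔ IN[B3] ⊔ IN[B7] = {a, c, e, f}
Applying B2's transfer function to that OUT value gives IN[B2] (row B2 above).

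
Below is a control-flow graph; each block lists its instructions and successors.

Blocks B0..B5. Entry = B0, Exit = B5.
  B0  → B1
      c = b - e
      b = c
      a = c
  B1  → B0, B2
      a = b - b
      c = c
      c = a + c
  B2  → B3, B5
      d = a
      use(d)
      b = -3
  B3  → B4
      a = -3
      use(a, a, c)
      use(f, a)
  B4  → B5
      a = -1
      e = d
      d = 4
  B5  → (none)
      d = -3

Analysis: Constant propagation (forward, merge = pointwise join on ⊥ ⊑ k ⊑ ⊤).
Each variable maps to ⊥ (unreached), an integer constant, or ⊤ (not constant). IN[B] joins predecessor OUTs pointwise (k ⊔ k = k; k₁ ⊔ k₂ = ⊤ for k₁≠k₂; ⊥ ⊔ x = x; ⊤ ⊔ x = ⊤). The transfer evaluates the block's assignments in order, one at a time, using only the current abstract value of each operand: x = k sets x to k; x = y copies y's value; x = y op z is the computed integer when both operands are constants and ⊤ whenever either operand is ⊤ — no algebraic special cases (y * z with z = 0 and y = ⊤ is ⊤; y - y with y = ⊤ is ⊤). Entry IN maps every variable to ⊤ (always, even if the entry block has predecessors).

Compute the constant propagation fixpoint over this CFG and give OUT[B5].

Answer: {a: ⊤, b: -3, c: ⊤, d: -3, e: ⊤, f: ⊤}

Working:
Per-block solution:
  B0: | IN=(all ⊤) | OUT=(all ⊤)
  B1: | IN=(all ⊤) | OUT=(all ⊤)
  B2: | IN=(all ⊤) | OUT={b:-3; rest ⊤}
  B3: | IN={b:-3; rest ⊤} | OUT={a:-3, b:-3; rest ⊤}
  B4: | IN={a:-3, b:-3; rest ⊤} | OUT={a:-1, b:-3, d:4; rest ⊤}
  B5: | IN={b:-3; rest ⊤} | OUT={b:-3, d:-3; rest ⊤}

Merge at B5: IN[B5] = OUT[B2] ⊔ OUT[B4] = {a: ⊤, b: -3, c: ⊤, d: ⊤, e: ⊤, f: ⊤}
Applying B5's transfer function to that IN value gives OUT[B5] (row B5 above).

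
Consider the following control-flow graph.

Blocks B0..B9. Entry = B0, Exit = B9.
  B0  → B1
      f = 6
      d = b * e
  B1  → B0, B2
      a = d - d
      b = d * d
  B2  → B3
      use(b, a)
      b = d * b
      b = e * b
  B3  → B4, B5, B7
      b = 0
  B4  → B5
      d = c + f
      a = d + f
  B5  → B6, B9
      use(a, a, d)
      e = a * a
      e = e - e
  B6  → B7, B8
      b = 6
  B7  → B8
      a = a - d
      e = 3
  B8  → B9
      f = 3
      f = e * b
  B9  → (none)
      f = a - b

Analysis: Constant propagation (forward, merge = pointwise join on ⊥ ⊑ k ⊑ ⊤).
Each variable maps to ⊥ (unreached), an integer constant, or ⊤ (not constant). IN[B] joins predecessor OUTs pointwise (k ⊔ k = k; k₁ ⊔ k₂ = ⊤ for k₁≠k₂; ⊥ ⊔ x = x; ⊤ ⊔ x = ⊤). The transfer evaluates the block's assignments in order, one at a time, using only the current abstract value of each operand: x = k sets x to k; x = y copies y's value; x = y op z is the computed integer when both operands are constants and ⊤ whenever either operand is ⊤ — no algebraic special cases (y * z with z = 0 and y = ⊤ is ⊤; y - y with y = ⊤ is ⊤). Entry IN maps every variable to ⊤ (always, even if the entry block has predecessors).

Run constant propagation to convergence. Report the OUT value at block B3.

Answer: {a: ⊤, b: 0, c: ⊤, d: ⊤, e: ⊤, f: 6}

Derivation:
Per-block solution:
  B0:  IN=(all ⊤)  OUT={f:6; rest ⊤}
  B1:  IN={f:6; rest ⊤}  OUT={f:6; rest ⊤}
  B2:  IN={f:6; rest ⊤}  OUT={f:6; rest ⊤}
  B3:  IN={f:6; rest ⊤}  OUT={b:0, f:6; rest ⊤}
  B4:  IN={b:0, f:6; rest ⊤}  OUT={b:0, f:6; rest ⊤}
  B5:  IN={b:0, f:6; rest ⊤}  OUT={b:0, f:6; rest ⊤}
  B6:  IN={b:0, f:6; rest ⊤}  OUT={b:6, f:6; rest ⊤}
  B7:  IN={f:6; rest ⊤}  OUT={e:3, f:6; rest ⊤}
  B8:  IN={f:6; rest ⊤}  OUT=(all ⊤)
  B9:  IN=(all ⊤)  OUT=(all ⊤)

Merge at B3: IN[B3] = OUT[B2] = {a: ⊤, b: ⊤, c: ⊤, d: ⊤, e: ⊤, f: 6}
Applying B3's transfer function to that IN value gives OUT[B3] (row B3 above).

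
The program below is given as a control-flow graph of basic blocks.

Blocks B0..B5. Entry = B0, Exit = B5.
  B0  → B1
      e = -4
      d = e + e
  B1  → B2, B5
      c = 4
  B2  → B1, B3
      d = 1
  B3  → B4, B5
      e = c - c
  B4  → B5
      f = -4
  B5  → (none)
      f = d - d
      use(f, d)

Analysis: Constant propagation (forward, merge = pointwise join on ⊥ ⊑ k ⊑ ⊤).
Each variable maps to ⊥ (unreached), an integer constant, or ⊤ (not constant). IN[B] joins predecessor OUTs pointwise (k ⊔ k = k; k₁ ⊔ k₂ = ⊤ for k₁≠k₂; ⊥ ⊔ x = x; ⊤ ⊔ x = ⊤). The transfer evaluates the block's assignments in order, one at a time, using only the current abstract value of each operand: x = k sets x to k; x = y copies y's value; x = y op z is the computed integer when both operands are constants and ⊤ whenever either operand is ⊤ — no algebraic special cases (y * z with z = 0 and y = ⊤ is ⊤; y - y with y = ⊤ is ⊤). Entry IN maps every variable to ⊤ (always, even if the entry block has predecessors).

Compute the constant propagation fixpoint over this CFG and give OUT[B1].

Answer: {a: ⊤, b: ⊤, c: 4, d: ⊤, e: -4, f: ⊤}

Trace:
Per-block solution:
  B0:  IN=(all ⊤)  OUT={d:-8, e:-4; rest ⊤}
  B1:  IN={e:-4; rest ⊤}  OUT={c:4, e:-4; rest ⊤}
  B2:  IN={c:4, e:-4; rest ⊤}  OUT={c:4, d:1, e:-4; rest ⊤}
  B3:  IN={c:4, d:1, e:-4; rest ⊤}  OUT={c:4, d:1, e:0; rest ⊤}
  B4:  IN={c:4, d:1, e:0; rest ⊤}  OUT={c:4, d:1, e:0, f:-4; rest ⊤}
  B5:  IN={c:4; rest ⊤}  OUT={c:4; rest ⊤}

Merge at B1: IN[B1] = OUT[B0] ⊔ OUT[B2] = {a: ⊤, b: ⊤, c: ⊤, d: ⊤, e: -4, f: ⊤}
Applying B1's transfer function to that IN value gives OUT[B1] (row B1 above).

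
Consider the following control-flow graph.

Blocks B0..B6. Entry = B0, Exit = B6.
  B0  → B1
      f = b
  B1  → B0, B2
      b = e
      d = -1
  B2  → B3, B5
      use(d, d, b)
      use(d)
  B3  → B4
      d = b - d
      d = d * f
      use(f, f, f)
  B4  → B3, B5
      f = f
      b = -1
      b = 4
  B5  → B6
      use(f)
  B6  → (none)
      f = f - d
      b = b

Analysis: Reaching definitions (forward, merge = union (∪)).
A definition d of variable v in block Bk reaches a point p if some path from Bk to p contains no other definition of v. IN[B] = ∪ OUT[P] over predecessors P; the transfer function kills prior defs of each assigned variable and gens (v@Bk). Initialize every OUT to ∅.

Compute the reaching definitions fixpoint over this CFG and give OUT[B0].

Per-block solution:
  B0:  IN={b@B1, d@B1, f@B0}  OUT={b@B1, d@B1, f@B0}
  B1:  IN={b@B1, d@B1, f@B0}  OUT={b@B1, d@B1, f@B0}
  B2:  IN={b@B1, d@B1, f@B0}  OUT={b@B1, d@B1, f@B0}
  B3:  IN={b@B1, b@B4, d@B1, d@B3, f@B0, f@B4}  OUT={b@B1, b@B4, d@B3, f@B0, f@B4}
  B4:  IN={b@B1, b@B4, d@B3, f@B0, f@B4}  OUT={b@B4, d@B3, f@B4}
  B5:  IN={b@B1, b@B4, d@B1, d@B3, f@B0, f@B4}  OUT={b@B1, b@B4, d@B1, d@B3, f@B0, f@B4}
  B6:  IN={b@B1, b@B4, d@B1, d@B3, f@B0, f@B4}  OUT={b@B6, d@B1, d@B3, f@B6}

Merge at B0 (entry node, so the boundary value {} is joined with the incoming edge(s)): IN[B0] = {} ⊔ OUT[B1] = {b@B1, d@B1, f@B0}
Applying B0's transfer function to that IN value gives OUT[B0] (row B0 above).

Answer: {b@B1, d@B1, f@B0}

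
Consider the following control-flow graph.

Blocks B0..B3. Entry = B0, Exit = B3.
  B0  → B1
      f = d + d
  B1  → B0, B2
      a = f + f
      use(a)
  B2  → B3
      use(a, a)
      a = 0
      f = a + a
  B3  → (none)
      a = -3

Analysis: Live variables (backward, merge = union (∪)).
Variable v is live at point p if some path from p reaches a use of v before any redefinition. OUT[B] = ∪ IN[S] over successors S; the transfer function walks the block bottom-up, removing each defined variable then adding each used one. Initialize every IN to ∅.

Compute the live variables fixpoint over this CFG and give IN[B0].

Converged values:
  B0:  IN={d}  OUT={d, f}
  B1:  IN={d, f}  OUT={a, d}
  B2:  IN={a}  OUT={}
  B3:  IN={}  OUT={}

Merge at B0: OUT[B0] = IN[B1] = {d, f}
Applying B0's transfer function to that OUT value gives IN[B0] (row B0 above).

Answer: {d}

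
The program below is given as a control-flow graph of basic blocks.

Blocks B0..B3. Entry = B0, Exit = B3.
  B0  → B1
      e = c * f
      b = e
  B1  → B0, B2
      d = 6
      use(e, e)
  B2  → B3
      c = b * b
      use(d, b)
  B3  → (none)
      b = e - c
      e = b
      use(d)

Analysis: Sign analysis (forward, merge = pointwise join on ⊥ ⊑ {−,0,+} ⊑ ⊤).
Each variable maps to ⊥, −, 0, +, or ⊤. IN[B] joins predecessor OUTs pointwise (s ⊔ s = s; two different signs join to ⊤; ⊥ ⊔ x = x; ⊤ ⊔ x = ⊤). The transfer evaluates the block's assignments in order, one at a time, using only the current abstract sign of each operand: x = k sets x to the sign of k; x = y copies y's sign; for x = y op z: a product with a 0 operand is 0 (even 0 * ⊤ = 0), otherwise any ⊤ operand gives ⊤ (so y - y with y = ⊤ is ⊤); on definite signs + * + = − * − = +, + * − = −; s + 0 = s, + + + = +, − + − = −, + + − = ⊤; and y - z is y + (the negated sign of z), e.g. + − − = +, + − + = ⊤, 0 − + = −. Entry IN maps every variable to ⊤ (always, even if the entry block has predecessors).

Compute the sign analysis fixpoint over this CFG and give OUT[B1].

Answer: {a: ⊤, b: ⊤, c: ⊤, d: +, e: ⊤, f: ⊤}

Trace:
Converged values:
  B0: | IN=(all ⊤) | OUT=(all ⊤)
  B1: | IN=(all ⊤) | OUT={d:+; rest ⊤}
  B2: | IN={d:+; rest ⊤} | OUT={d:+; rest ⊤}
  B3: | IN={d:+; rest ⊤} | OUT={d:+; rest ⊤}

Merge at B1: IN[B1] = OUT[B0] = {a: ⊤, b: ⊤, c: ⊤, d: ⊤, e: ⊤, f: ⊤}
Applying B1's transfer function to that IN value gives OUT[B1] (row B1 above).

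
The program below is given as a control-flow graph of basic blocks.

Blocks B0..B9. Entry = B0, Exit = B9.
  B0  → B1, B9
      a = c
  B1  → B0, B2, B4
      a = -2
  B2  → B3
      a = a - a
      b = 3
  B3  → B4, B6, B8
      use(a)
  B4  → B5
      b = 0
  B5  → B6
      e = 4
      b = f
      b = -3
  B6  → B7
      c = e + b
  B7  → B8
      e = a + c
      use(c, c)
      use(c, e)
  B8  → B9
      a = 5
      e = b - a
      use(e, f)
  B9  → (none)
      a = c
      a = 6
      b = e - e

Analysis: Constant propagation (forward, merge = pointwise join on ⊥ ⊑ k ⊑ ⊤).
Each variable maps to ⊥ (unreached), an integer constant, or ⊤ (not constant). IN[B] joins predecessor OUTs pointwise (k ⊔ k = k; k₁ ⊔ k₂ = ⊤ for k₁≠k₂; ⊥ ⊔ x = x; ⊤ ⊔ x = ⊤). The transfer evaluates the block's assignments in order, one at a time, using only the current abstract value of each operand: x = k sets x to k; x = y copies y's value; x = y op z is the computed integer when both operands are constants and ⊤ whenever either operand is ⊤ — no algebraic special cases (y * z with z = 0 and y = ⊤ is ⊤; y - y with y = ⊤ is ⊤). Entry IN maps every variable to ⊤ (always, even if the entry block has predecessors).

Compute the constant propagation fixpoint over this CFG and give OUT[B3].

Per-block solution:
  B0:   IN=(all ⊤)   OUT=(all ⊤)
  B1:   IN=(all ⊤)   OUT={a:-2; rest ⊤}
  B2:   IN={a:-2; rest ⊤}   OUT={a:0, b:3; rest ⊤}
  B3:   IN={a:0, b:3; rest ⊤}   OUT={a:0, b:3; rest ⊤}
  B4:   IN=(all ⊤)   OUT={b:0; rest ⊤}
  B5:   IN={b:0; rest ⊤}   OUT={b:-3, e:4; rest ⊤}
  B6:   IN=(all ⊤)   OUT=(all ⊤)
  B7:   IN=(all ⊤)   OUT=(all ⊤)
  B8:   IN=(all ⊤)   OUT={a:5; rest ⊤}
  B9:   IN=(all ⊤)   OUT={a:6; rest ⊤}

Merge at B3: IN[B3] = OUT[B2] = {a: 0, b: 3, c: ⊤, d: ⊤, e: ⊤, f: ⊤}
Applying B3's transfer function to that IN value gives OUT[B3] (row B3 above).

Answer: {a: 0, b: 3, c: ⊤, d: ⊤, e: ⊤, f: ⊤}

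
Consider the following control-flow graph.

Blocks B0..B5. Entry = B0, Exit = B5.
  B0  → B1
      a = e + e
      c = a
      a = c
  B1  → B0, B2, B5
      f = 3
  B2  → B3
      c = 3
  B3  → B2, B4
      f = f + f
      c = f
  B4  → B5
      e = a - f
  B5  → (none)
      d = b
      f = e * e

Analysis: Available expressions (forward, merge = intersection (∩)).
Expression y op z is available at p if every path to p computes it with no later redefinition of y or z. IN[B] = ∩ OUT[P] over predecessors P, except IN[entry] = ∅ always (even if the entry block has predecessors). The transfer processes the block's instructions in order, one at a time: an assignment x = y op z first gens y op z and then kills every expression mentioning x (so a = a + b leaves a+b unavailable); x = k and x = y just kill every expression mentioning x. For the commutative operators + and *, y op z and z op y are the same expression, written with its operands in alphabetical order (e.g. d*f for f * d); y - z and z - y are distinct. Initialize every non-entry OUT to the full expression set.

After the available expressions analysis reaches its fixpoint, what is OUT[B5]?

Per-block solution:
  B0: | IN={} | OUT={e+e}
  B1: | IN={e+e} | OUT={e+e}
  B2: | IN={e+e} | OUT={e+e}
  B3: | IN={e+e} | OUT={e+e}
  B4: | IN={e+e} | OUT={a-f}
  B5: | IN={} | OUT={e*e}

Merge at B5: IN[B5] = OUT[B1] ∩ OUT[B4] = {}
Applying B5's transfer function to that IN value gives OUT[B5] (row B5 above).

Answer: {e*e}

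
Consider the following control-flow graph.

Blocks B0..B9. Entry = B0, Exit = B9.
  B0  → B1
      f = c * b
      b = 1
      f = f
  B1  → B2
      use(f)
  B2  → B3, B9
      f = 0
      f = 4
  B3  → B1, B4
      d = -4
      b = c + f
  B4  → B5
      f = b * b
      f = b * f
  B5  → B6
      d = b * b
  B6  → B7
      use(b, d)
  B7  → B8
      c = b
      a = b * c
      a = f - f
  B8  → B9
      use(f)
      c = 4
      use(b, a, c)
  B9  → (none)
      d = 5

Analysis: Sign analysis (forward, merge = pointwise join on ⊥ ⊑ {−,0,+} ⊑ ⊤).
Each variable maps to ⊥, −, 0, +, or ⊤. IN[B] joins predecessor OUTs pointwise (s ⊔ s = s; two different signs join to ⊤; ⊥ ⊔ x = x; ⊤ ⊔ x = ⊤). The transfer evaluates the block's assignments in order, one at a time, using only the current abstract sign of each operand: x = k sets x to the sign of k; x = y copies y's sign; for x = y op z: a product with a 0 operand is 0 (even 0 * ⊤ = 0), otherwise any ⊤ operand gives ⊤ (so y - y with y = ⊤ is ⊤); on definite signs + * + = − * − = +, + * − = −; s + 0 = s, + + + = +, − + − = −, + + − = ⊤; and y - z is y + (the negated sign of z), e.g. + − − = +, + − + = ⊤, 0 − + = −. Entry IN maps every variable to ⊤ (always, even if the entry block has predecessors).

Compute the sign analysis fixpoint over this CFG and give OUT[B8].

Answer: {a: ⊤, b: ⊤, c: +, d: ⊤, e: ⊤, f: ⊤}

Trace:
Fixpoint table:
  B0:   IN=(all ⊤)   OUT={b:+; rest ⊤}
  B1:   IN=(all ⊤)   OUT=(all ⊤)
  B2:   IN=(all ⊤)   OUT={f:+; rest ⊤}
  B3:   IN={f:+; rest ⊤}   OUT={d:-, f:+; rest ⊤}
  B4:   IN={d:-, f:+; rest ⊤}   OUT={d:-; rest ⊤}
  B5:   IN={d:-; rest ⊤}   OUT=(all ⊤)
  B6:   IN=(all ⊤)   OUT=(all ⊤)
  B7:   IN=(all ⊤)   OUT=(all ⊤)
  B8:   IN=(all ⊤)   OUT={c:+; rest ⊤}
  B9:   IN=(all ⊤)   OUT={d:+; rest ⊤}

Merge at B8: IN[B8] = OUT[B7] = {a: ⊤, b: ⊤, c: ⊤, d: ⊤, e: ⊤, f: ⊤}
Applying B8's transfer function to that IN value gives OUT[B8] (row B8 above).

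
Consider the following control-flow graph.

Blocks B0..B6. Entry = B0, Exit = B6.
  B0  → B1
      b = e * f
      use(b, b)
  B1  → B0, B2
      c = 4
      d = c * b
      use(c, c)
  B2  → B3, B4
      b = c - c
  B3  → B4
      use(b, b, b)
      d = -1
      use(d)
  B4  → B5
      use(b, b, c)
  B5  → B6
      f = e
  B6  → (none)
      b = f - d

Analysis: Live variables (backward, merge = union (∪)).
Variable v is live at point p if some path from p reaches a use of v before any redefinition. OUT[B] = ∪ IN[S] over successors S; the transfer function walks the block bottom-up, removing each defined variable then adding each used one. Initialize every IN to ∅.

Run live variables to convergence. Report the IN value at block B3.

Answer: {b, c, e}

Trace:
Fixpoint table:
  B0: | IN={e, f} | OUT={b, e, f}
  B1: | IN={b, e, f} | OUT={c, d, e, f}
  B2: | IN={c, d, e} | OUT={b, c, d, e}
  B3: | IN={b, c, e} | OUT={b, c, d, e}
  B4: | IN={b, c, d, e} | OUT={d, e}
  B5: | IN={d, e} | OUT={d, f}
  B6: | IN={d, f} | OUT={}

Merge at B3: OUT[B3] = IN[B4] = {b, c, d, e}
Applying B3's transfer function to that OUT value gives IN[B3] (row B3 above).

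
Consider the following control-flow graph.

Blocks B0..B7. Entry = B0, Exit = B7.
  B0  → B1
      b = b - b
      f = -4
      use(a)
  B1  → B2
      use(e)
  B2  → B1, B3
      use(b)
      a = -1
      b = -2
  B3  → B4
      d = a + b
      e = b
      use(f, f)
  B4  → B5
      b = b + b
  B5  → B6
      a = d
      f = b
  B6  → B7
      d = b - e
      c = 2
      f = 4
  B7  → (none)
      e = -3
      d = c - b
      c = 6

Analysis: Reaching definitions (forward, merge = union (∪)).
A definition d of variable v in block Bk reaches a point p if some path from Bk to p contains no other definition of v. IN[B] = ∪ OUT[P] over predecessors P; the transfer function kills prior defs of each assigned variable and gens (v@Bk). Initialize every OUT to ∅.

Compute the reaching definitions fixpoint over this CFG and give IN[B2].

Per-block solution:
  B0:  IN={}  OUT={b@B0, f@B0}
  B1:  IN={a@B2, b@B0, b@B2, f@B0}  OUT={a@B2, b@B0, b@B2, f@B0}
  B2:  IN={a@B2, b@B0, b@B2, f@B0}  OUT={a@B2, b@B2, f@B0}
  B3:  IN={a@B2, b@B2, f@B0}  OUT={a@B2, b@B2, d@B3, e@B3, f@B0}
  B4:  IN={a@B2, b@B2, d@B3, e@B3, f@B0}  OUT={a@B2, b@B4, d@B3, e@B3, f@B0}
  B5:  IN={a@B2, b@B4, d@B3, e@B3, f@B0}  OUT={a@B5, b@B4, d@B3, e@B3, f@B5}
  B6:  IN={a@B5, b@B4, d@B3, e@B3, f@B5}  OUT={a@B5, b@B4, c@B6, d@B6, e@B3, f@B6}
  B7:  IN={a@B5, b@B4, c@B6, d@B6, e@B3, f@B6}  OUT={a@B5, b@B4, c@B7, d@B7, e@B7, f@B6}

Merge at B2: IN[B2] = OUT[B1] = {a@B2, b@B0, b@B2, f@B0}

Answer: {a@B2, b@B0, b@B2, f@B0}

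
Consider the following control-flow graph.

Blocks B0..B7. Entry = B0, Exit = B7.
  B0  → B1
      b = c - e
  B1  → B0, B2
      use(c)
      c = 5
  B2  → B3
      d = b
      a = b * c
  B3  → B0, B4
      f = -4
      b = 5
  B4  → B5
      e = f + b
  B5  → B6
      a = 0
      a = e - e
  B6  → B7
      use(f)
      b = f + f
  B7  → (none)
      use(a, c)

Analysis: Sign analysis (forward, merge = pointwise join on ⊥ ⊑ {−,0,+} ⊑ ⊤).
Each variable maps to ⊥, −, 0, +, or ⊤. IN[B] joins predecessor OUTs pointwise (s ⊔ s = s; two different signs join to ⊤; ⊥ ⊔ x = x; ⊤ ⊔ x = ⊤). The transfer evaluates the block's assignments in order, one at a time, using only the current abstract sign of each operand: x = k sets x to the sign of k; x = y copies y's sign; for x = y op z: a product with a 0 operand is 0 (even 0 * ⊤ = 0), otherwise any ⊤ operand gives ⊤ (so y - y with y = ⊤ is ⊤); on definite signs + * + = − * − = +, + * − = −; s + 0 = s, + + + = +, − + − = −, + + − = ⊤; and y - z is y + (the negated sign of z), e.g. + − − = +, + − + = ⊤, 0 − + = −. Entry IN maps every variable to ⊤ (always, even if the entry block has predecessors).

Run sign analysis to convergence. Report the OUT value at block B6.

Per-block solution:
  B0:  IN=(all ⊤)  OUT=(all ⊤)
  B1:  IN=(all ⊤)  OUT={c:+; rest ⊤}
  B2:  IN={c:+; rest ⊤}  OUT={c:+; rest ⊤}
  B3:  IN={c:+; rest ⊤}  OUT={b:+, c:+, f:-; rest ⊤}
  B4:  IN={b:+, c:+, f:-; rest ⊤}  OUT={b:+, c:+, f:-; rest ⊤}
  B5:  IN={b:+, c:+, f:-; rest ⊤}  OUT={b:+, c:+, f:-; rest ⊤}
  B6:  IN={b:+, c:+, f:-; rest ⊤}  OUT={b:-, c:+, f:-; rest ⊤}
  B7:  IN={b:-, c:+, f:-; rest ⊤}  OUT={b:-, c:+, f:-; rest ⊤}

Merge at B6: IN[B6] = OUT[B5] = {a: ⊤, b: +, c: +, d: ⊤, e: ⊤, f: -}
Applying B6's transfer function to that IN value gives OUT[B6] (row B6 above).

Answer: {a: ⊤, b: -, c: +, d: ⊤, e: ⊤, f: -}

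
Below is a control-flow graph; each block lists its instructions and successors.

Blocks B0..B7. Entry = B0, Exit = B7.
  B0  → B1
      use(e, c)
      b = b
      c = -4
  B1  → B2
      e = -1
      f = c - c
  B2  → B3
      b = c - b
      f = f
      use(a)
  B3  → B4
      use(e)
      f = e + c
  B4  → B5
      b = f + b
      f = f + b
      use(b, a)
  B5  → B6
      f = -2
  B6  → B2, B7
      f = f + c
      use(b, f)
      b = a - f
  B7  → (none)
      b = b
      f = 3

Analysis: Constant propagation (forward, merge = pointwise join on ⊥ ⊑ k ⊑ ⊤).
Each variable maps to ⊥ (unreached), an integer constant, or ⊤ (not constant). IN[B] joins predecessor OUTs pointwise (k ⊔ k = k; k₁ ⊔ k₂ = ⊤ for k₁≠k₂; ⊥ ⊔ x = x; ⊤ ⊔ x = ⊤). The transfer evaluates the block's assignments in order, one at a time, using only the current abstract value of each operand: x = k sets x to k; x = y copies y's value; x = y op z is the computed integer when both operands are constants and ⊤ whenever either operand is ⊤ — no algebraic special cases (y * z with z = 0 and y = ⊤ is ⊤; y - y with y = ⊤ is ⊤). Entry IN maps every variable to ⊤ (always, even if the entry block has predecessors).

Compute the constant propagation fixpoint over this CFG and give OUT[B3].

Answer: {a: ⊤, b: ⊤, c: -4, d: ⊤, e: -1, f: -5}

Trace:
Fixpoint table:
  B0: | IN=(all ⊤) | OUT={c:-4; rest ⊤}
  B1: | IN={c:-4; rest ⊤} | OUT={c:-4, e:-1, f:0; rest ⊤}
  B2: | IN={c:-4, e:-1; rest ⊤} | OUT={c:-4, e:-1; rest ⊤}
  B3: | IN={c:-4, e:-1; rest ⊤} | OUT={c:-4, e:-1, f:-5; rest ⊤}
  B4: | IN={c:-4, e:-1, f:-5; rest ⊤} | OUT={c:-4, e:-1; rest ⊤}
  B5: | IN={c:-4, e:-1; rest ⊤} | OUT={c:-4, e:-1, f:-2; rest ⊤}
  B6: | IN={c:-4, e:-1, f:-2; rest ⊤} | OUT={c:-4, e:-1, f:-6; rest ⊤}
  B7: | IN={c:-4, e:-1, f:-6; rest ⊤} | OUT={c:-4, e:-1, f:3; rest ⊤}

Merge at B3: IN[B3] = OUT[B2] = {a: ⊤, b: ⊤, c: -4, d: ⊤, e: -1, f: ⊤}
Applying B3's transfer function to that IN value gives OUT[B3] (row B3 above).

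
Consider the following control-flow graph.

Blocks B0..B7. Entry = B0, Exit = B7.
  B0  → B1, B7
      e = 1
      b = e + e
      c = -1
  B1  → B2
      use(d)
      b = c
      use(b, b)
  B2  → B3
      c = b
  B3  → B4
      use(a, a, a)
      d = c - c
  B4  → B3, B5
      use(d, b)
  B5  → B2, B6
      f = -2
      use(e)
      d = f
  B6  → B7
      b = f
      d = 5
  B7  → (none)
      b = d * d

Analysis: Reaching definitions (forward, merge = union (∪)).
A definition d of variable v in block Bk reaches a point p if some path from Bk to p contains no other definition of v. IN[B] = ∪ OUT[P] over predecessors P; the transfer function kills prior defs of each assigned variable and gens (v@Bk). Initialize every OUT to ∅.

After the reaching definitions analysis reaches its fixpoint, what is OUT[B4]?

Answer: {b@B1, c@B2, d@B3, e@B0, f@B5}

Trace:
Converged values:
  B0: | IN={} | OUT={b@B0, c@B0, e@B0}
  B1: | IN={b@B0, c@B0, e@B0} | OUT={b@B1, c@B0, e@B0}
  B2: | IN={b@B1, c@B0, c@B2, d@B5, e@B0, f@B5} | OUT={b@B1, c@B2, d@B5, e@B0, f@B5}
  B3: | IN={b@B1, c@B2, d@B3, d@B5, e@B0, f@B5} | OUT={b@B1, c@B2, d@B3, e@B0, f@B5}
  B4: | IN={b@B1, c@B2, d@B3, e@B0, f@B5} | OUT={b@B1, c@B2, d@B3, e@B0, f@B5}
  B5: | IN={b@B1, c@B2, d@B3, e@B0, f@B5} | OUT={b@B1, c@B2, d@B5, e@B0, f@B5}
  B6: | IN={b@B1, c@B2, d@B5, e@B0, f@B5} | OUT={b@B6, c@B2, d@B6, e@B0, f@B5}
  B7: | IN={b@B0, b@B6, c@B0, c@B2, d@B6, e@B0, f@B5} | OUT={b@B7, c@B0, c@B2, d@B6, e@B0, f@B5}

Merge at B4: IN[B4] = OUT[B3] = {b@B1, c@B2, d@B3, e@B0, f@B5}
Applying B4's transfer function to that IN value gives OUT[B4] (row B4 above).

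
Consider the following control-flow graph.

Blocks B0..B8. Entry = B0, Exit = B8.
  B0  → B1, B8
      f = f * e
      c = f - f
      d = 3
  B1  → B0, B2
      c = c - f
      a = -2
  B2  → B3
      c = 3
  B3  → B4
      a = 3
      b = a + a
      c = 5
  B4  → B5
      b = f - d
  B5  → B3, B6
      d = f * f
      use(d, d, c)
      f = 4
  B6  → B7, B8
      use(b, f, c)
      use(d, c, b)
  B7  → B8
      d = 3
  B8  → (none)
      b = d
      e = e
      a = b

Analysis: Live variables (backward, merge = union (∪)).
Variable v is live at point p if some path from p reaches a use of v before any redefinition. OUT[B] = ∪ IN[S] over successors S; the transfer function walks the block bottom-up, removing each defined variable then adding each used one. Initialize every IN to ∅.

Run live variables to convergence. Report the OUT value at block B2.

Per-block solution:
  B0:  IN={e, f}  OUT={c, d, e, f}
  B1:  IN={c, d, e, f}  OUT={d, e, f}
  B2:  IN={d, e, f}  OUT={d, e, f}
  B3:  IN={d, e, f}  OUT={c, d, e, f}
  B4:  IN={c, d, e, f}  OUT={b, c, e, f}
  B5:  IN={b, c, e, f}  OUT={b, c, d, e, f}
  B6:  IN={b, c, d, e, f}  OUT={d, e}
  B7:  IN={e}  OUT={d, e}
  B8:  IN={d, e}  OUT={}

Merge at B2: OUT[B2] = IN[B3] = {d, e, f}

Answer: {d, e, f}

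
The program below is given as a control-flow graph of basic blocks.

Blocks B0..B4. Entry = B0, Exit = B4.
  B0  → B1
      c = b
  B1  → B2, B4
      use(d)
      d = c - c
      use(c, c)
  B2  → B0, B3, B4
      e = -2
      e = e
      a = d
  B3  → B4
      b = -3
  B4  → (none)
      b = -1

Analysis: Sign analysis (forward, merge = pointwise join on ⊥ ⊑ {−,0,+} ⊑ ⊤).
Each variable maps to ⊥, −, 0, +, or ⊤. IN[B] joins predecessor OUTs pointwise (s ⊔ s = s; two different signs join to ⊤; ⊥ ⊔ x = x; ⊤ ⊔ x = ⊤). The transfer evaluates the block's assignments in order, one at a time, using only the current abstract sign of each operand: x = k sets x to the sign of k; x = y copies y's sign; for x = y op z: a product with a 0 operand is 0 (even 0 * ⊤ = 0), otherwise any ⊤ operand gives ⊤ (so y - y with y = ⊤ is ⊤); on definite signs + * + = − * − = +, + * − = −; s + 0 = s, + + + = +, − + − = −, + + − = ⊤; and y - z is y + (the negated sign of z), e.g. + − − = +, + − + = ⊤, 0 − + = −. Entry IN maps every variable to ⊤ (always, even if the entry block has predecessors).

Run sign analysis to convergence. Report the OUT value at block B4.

Converged values:
  B0:  IN=(all ⊤)  OUT=(all ⊤)
  B1:  IN=(all ⊤)  OUT=(all ⊤)
  B2:  IN=(all ⊤)  OUT={e:-; rest ⊤}
  B3:  IN={e:-; rest ⊤}  OUT={b:-, e:-; rest ⊤}
  B4:  IN=(all ⊤)  OUT={b:-; rest ⊤}

Merge at B4: IN[B4] = OUT[B1] ⊔ OUT[B2] ⊔ OUT[B3] = {a: ⊤, b: ⊤, c: ⊤, d: ⊤, e: ⊤, f: ⊤}
Applying B4's transfer function to that IN value gives OUT[B4] (row B4 above).

Answer: {a: ⊤, b: -, c: ⊤, d: ⊤, e: ⊤, f: ⊤}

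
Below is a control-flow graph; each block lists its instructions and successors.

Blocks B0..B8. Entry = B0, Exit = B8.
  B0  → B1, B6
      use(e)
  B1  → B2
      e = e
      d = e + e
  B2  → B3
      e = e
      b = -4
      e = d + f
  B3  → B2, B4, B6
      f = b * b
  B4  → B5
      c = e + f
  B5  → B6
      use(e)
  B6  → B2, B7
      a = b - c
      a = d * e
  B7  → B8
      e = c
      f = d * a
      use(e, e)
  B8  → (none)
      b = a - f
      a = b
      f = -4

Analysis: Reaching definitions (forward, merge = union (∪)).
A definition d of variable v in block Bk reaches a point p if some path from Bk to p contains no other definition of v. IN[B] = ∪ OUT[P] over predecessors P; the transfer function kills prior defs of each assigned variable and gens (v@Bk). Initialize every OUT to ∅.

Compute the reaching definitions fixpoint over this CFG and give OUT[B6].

Fixpoint table:
  B0:   IN={}   OUT={}
  B1:   IN={}   OUT={d@B1, e@B1}
  B2:   IN={a@B6, b@B2, c@B4, d@B1, e@B1, e@B2, f@B3}   OUT={a@B6, b@B2, c@B4, d@B1, e@B2, f@B3}
  B3:   IN={a@B6, b@B2, c@B4, d@B1, e@B2, f@B3}   OUT={a@B6, b@B2, c@B4, d@B1, e@B2, f@B3}
  B4:   IN={a@B6, b@B2, c@B4, d@B1, e@B2, f@B3}   OUT={a@B6, b@B2, c@B4, d@B1, e@B2, f@B3}
  B5:   IN={a@B6, b@B2, c@B4, d@B1, e@B2, f@B3}   OUT={a@B6, b@B2, c@B4, d@B1, e@B2, f@B3}
  B6:   IN={a@B6, b@B2, c@B4, d@B1, e@B2, f@B3}   OUT={a@B6, b@B2, c@B4, d@B1, e@B2, f@B3}
  B7:   IN={a@B6, b@B2, c@B4, d@B1, e@B2, f@B3}   OUT={a@B6, b@B2, c@B4, d@B1, e@B7, f@B7}
  B8:   IN={a@B6, b@B2, c@B4, d@B1, e@B7, f@B7}   OUT={a@B8, b@B8, c@B4, d@B1, e@B7, f@B8}

Merge at B6: IN[B6] = OUT[B0] ⊔ OUT[B3] ⊔ OUT[B5] = {a@B6, b@B2, c@B4, d@B1, e@B2, f@B3}
Applying B6's transfer function to that IN value gives OUT[B6] (row B6 above).

Answer: {a@B6, b@B2, c@B4, d@B1, e@B2, f@B3}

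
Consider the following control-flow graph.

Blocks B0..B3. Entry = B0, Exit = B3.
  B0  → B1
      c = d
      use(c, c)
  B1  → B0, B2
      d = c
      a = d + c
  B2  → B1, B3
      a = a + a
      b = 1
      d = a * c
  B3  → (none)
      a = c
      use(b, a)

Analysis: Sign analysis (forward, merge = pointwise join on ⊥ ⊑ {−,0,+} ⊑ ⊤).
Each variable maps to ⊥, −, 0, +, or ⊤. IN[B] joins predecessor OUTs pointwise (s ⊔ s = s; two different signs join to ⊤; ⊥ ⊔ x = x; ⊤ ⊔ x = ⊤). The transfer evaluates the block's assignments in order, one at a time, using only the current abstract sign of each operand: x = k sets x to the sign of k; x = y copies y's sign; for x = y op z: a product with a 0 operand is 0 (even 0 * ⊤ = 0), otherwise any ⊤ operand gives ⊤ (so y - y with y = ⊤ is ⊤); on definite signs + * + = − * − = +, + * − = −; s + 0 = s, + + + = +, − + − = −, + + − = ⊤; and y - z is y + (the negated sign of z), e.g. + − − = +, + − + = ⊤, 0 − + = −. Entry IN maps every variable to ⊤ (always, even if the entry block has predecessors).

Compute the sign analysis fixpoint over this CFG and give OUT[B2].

Answer: {a: ⊤, b: +, c: ⊤, d: ⊤, e: ⊤, f: ⊤}

Working:
Converged values:
  B0: | IN=(all ⊤) | OUT=(all ⊤)
  B1: | IN=(all ⊤) | OUT=(all ⊤)
  B2: | IN=(all ⊤) | OUT={b:+; rest ⊤}
  B3: | IN={b:+; rest ⊤} | OUT={b:+; rest ⊤}

Merge at B2: IN[B2] = OUT[B1] = {a: ⊤, b: ⊤, c: ⊤, d: ⊤, e: ⊤, f: ⊤}
Applying B2's transfer function to that IN value gives OUT[B2] (row B2 above).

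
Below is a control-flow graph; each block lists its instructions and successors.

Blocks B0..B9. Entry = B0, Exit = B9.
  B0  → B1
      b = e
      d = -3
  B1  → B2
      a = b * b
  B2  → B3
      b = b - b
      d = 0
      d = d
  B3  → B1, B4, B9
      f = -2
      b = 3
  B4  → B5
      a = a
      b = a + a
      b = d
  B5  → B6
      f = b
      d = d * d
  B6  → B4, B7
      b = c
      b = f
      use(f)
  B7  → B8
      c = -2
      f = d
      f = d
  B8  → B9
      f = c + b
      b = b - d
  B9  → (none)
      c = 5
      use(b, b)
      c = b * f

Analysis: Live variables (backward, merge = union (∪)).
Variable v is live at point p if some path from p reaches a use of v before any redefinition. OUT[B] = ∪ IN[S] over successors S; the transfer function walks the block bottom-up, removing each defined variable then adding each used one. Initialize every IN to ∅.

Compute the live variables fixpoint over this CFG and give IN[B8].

Answer: {b, c, d}

Derivation:
Fixpoint table:
  B0:   IN={c, e}   OUT={b, c}
  B1:   IN={b, c}   OUT={a, b, c}
  B2:   IN={a, b, c}   OUT={a, c, d}
  B3:   IN={a, c, d}   OUT={a, b, c, d, f}
  B4:   IN={a, c, d}   OUT={a, b, c, d}
  B5:   IN={a, b, c, d}   OUT={a, c, d, f}
  B6:   IN={a, c, d, f}   OUT={a, b, c, d}
  B7:   IN={b, d}   OUT={b, c, d}
  B8:   IN={b, c, d}   OUT={b, f}
  B9:   IN={b, f}   OUT={}

Merge at B8: OUT[B8] = IN[B9] = {b, f}
Applying B8's transfer function to that OUT value gives IN[B8] (row B8 above).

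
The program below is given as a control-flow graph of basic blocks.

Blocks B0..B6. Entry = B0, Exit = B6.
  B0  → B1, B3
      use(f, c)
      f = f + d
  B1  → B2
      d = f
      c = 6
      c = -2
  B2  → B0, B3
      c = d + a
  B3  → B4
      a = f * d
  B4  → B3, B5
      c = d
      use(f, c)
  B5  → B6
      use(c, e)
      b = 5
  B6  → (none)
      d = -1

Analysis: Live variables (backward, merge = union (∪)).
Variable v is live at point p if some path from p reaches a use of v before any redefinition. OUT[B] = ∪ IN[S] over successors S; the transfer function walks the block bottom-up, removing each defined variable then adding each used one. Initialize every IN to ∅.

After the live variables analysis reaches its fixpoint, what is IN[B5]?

Answer: {c, e}

Derivation:
Converged values:
  B0:   IN={a, c, d, e, f}   OUT={a, d, e, f}
  B1:   IN={a, e, f}   OUT={a, d, e, f}
  B2:   IN={a, d, e, f}   OUT={a, c, d, e, f}
  B3:   IN={d, e, f}   OUT={d, e, f}
  B4:   IN={d, e, f}   OUT={c, d, e, f}
  B5:   IN={c, e}   OUT={}
  B6:   IN={}   OUT={}

Merge at B5: OUT[B5] = IN[B6] = {}
Applying B5's transfer function to that OUT value gives IN[B5] (row B5 above).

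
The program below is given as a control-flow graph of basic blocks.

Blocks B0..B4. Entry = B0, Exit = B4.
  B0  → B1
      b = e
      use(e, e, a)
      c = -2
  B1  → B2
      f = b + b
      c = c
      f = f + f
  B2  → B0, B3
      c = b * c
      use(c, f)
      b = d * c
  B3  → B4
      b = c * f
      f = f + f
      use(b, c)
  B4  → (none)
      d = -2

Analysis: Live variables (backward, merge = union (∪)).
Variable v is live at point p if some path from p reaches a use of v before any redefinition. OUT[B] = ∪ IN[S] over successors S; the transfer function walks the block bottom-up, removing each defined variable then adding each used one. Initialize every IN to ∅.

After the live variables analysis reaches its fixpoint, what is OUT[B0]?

Converged values:
  B0:  IN={a, d, e}  OUT={a, b, c, d, e}
  B1:  IN={a, b, c, d, e}  OUT={a, b, c, d, e, f}
  B2:  IN={a, b, c, d, e, f}  OUT={a, c, d, e, f}
  B3:  IN={c, f}  OUT={}
  B4:  IN={}  OUT={}

Merge at B0: OUT[B0] = IN[B1] = {a, b, c, d, e}

Answer: {a, b, c, d, e}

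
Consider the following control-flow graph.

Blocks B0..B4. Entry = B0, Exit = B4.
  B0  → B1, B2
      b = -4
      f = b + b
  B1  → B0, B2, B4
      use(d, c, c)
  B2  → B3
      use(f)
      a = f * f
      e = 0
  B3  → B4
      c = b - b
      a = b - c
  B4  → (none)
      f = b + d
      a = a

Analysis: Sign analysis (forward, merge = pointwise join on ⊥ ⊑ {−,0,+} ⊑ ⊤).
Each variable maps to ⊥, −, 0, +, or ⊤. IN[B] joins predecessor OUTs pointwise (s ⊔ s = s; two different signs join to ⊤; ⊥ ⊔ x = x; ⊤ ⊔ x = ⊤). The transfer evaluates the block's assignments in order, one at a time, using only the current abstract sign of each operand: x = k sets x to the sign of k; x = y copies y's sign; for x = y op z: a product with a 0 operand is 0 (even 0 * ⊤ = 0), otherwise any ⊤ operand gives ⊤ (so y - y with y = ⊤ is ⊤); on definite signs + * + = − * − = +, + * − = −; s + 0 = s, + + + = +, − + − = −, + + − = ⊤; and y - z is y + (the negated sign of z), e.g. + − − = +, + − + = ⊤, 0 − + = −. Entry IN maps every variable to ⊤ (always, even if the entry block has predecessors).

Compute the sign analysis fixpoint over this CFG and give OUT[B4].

Answer: {a: ⊤, b: -, c: ⊤, d: ⊤, e: ⊤, f: ⊤}

Trace:
Fixpoint table:
  B0:   IN=(all ⊤)   OUT={b:-, f:-; rest ⊤}
  B1:   IN={b:-, f:-; rest ⊤}   OUT={b:-, f:-; rest ⊤}
  B2:   IN={b:-, f:-; rest ⊤}   OUT={a:+, b:-, e:0, f:-; rest ⊤}
  B3:   IN={a:+, b:-, e:0, f:-; rest ⊤}   OUT={b:-, e:0, f:-; rest ⊤}
  B4:   IN={b:-, f:-; rest ⊤}   OUT={b:-; rest ⊤}

Merge at B4: IN[B4] = OUT[B1] ⊔ OUT[B3] = {a: ⊤, b: -, c: ⊤, d: ⊤, e: ⊤, f: -}
Applying B4's transfer function to that IN value gives OUT[B4] (row B4 above).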